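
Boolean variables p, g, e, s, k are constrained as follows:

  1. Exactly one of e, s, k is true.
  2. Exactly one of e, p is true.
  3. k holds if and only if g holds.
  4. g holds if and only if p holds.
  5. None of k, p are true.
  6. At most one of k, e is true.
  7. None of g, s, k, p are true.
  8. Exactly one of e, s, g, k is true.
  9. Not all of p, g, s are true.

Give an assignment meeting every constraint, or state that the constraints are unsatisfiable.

p: False, g: False, e: True, s: False, k: False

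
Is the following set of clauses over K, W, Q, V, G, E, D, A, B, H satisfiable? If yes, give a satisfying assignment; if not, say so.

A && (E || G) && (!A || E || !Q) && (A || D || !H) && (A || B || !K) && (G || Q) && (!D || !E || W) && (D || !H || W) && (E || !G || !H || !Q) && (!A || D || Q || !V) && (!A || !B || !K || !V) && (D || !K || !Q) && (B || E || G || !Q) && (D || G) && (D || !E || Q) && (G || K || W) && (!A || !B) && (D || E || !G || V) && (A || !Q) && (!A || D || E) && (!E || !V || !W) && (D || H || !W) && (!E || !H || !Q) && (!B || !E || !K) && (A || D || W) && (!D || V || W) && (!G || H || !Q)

Unit clause (A) forces A = True.
In (!A || !B) only !B is left, so B = False.
Set K = True.
Set W = True.
Set Q = False.
  then (G || Q) forces G = True.
Set V = False.
Set E = True.
  then (D || !E || Q) forces D = True.
Set H = False.
All clauses satisfied.

K: True, W: True, Q: False, V: False, G: True, E: True, D: True, A: True, B: False, H: False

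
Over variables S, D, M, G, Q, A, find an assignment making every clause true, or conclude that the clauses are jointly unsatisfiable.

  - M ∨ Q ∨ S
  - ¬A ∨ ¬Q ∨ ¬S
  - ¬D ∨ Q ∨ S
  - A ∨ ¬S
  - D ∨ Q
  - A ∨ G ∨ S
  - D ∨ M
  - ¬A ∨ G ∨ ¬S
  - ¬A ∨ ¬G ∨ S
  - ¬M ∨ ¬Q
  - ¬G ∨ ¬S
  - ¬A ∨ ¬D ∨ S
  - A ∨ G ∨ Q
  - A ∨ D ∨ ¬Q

S: False, D: True, M: False, G: True, Q: True, A: False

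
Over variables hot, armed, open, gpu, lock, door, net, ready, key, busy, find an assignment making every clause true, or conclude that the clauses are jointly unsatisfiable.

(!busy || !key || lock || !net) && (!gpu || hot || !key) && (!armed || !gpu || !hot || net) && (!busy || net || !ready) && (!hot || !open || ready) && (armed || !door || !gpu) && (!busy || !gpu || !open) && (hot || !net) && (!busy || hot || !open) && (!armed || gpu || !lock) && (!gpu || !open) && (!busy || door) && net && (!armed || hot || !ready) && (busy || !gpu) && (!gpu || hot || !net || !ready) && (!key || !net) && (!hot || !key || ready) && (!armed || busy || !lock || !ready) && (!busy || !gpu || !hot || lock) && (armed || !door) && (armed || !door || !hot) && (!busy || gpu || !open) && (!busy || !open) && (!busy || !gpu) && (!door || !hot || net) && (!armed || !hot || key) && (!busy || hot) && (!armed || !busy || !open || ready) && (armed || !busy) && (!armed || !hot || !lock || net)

hot=T; armed=F; open=F; gpu=F; lock=F; door=F; net=T; ready=F; key=F; busy=F

Unit clause (net) forces net = True.
In (!key || !net) only !key is left, so key = False.
In (hot || !net) only hot is left, so hot = True.
In (!armed || !hot || key) only !armed is left, so armed = False.
In (armed || !busy) only !busy is left, so busy = False.
In (busy || !gpu) only !gpu is left, so gpu = False.
In (armed || !door) only !door is left, so door = False.
Set open = False.
Set lock = False.
Set ready = False.
All clauses satisfied.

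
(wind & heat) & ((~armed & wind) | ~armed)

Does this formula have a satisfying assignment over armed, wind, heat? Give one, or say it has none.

armed = False, wind = True, heat = True

  wind & heat = True
  (~armed & wind) | ~armed = True
    ~armed & wind = True
      ~armed = True
    ~armed = True
Both conjuncts True, so the formula holds.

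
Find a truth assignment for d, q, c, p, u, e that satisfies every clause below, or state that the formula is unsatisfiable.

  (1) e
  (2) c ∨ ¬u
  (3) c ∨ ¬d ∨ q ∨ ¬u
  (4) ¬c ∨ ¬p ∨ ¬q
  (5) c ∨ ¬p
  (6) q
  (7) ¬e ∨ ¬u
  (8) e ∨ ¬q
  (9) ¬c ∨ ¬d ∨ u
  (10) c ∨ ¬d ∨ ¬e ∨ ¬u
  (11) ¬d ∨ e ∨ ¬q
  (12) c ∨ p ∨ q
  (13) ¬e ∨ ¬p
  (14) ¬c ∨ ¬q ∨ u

Unit clause (e) forces e = True.
Unit clause (q) forces q = True.
In (¬e ∨ ¬u) only ¬u is left, so u = False.
In (¬e ∨ ¬p) only ¬p is left, so p = False.
In (¬c ∨ ¬q ∨ u) only ¬c is left, so c = False.
Set d = True.
All clauses satisfied.

d=T, q=T, c=F, p=F, u=F, e=T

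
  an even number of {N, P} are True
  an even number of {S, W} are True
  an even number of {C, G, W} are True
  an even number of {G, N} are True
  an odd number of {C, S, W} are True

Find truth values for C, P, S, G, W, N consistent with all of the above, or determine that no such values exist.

C=T, P=F, S=T, G=F, W=T, N=F

{N, P}: 0 true → even ✓
{S, W}: 2 true → even ✓
{C, G, W}: 2 true → even ✓
{G, N}: 0 true → even ✓
{C, S, W}: 3 true → odd ✓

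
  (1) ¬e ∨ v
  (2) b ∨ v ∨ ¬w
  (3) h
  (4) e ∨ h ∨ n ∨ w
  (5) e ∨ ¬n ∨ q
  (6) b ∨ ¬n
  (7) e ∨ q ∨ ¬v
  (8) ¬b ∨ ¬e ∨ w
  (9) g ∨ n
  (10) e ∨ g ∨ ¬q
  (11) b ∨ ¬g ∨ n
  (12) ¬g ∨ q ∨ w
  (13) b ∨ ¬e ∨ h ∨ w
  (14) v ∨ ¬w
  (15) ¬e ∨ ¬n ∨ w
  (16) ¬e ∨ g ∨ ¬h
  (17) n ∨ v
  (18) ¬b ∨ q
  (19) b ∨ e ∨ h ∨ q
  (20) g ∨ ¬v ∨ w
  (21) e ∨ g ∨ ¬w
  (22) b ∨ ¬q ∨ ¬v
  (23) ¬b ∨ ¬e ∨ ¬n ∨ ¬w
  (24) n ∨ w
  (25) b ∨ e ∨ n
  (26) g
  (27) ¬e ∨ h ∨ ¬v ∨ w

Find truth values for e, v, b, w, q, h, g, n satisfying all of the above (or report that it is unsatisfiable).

e = False; v = True; b = True; w = True; q = True; h = True; g = True; n = False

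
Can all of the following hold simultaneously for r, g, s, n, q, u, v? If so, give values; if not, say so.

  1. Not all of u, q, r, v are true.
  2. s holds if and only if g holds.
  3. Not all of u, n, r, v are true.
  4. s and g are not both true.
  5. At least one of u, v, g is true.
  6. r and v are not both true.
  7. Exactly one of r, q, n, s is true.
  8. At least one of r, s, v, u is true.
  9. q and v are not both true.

r: False, g: False, s: False, n: False, q: True, u: True, v: False

  (1) {u, q, r, v}: 2/4 true — not all ✓
  (2) s=F, g=F — same ✓
  (3) {u, n, r, v}: 1/4 true — not all ✓
  (4) s=F, g=F — not both ✓
  (5) {u, v, g}: 1 true — at least one ✓
  (6) r=F, v=F — not both ✓
  (7) {r, q, n, s}: 1 true — exactly one ✓
  (8) {r, s, v, u}: 1 true — at least one ✓
  (9) q=T, v=F — not both ✓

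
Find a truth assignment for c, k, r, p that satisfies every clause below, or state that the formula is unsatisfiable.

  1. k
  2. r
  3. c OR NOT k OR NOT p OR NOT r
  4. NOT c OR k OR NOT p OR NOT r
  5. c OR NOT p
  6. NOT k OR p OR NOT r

Unit clause (k) forces k = True.
Unit clause (r) forces r = True.
In (NOT k OR p OR NOT r) only p is left, so p = True.
In (c OR NOT k OR NOT p OR NOT r) only c is left, so c = True.
All clauses satisfied.

c = True, k = True, r = True, p = True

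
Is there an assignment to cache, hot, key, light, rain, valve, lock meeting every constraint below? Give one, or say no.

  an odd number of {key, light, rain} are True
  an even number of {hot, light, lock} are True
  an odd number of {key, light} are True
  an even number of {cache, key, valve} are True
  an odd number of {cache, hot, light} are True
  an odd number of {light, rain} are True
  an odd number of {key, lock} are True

cache = False; hot = False; key = False; light = True; rain = False; valve = False; lock = True

{key, light, rain}: 1 true → odd ✓
{hot, light, lock}: 2 true → even ✓
{key, light}: 1 true → odd ✓
{cache, key, valve}: 0 true → even ✓
{cache, hot, light}: 1 true → odd ✓
{light, rain}: 1 true → odd ✓
{key, lock}: 1 true → odd ✓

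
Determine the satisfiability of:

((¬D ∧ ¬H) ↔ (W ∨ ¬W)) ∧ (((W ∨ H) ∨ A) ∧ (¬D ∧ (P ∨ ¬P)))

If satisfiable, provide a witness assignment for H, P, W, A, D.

H = False; P = True; W = False; A = True; D = False

  (¬D ∧ ¬H) ↔ (W ∨ ¬W) = True
    ¬D ∧ ¬H = True
      ¬D = True
      ¬H = True
    W ∨ ¬W = True
      ¬W = True
  ((W ∨ H) ∨ A) ∧ (¬D ∧ (P ∨ ¬P)) = True
    (W ∨ H) ∨ A = True
      W ∨ H = False
    ¬D ∧ (P ∨ ¬P) = True
      ¬D = True
      P ∨ ¬P = True
        ¬P = False
Both conjuncts True, so the formula holds.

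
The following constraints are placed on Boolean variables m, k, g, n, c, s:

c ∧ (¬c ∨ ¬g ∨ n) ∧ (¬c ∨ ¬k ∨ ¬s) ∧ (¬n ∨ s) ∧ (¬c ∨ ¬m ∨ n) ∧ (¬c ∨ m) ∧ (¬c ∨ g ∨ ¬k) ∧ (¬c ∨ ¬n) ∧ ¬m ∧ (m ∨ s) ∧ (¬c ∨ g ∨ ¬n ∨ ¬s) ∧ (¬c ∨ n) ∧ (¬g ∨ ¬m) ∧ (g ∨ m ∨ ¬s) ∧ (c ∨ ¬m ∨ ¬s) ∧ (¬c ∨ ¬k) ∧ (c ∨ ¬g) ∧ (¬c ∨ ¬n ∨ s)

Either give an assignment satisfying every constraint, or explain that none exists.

Case m = True:
  Clause (¬m) is falsified — contradiction.
Case m = False:
  (c) forces c = True.
  Clause (¬c ∨ m) is falsified — contradiction.
Both cases fail, so the formula is unsatisfiable.

Unsatisfiable — no assignment works.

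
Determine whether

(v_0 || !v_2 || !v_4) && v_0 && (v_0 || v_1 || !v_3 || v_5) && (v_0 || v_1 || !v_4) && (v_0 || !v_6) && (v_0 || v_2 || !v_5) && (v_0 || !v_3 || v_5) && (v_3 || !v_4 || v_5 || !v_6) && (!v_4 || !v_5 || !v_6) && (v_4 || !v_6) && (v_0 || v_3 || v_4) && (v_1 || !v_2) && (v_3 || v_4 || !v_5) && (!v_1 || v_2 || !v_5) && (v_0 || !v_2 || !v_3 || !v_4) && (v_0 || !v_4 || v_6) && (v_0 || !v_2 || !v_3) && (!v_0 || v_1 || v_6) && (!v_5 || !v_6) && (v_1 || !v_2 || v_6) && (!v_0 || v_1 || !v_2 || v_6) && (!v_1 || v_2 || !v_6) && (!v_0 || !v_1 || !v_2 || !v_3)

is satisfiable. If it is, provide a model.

v_0 = True; v_1 = True; v_2 = True; v_3 = False; v_4 = False; v_5 = False; v_6 = False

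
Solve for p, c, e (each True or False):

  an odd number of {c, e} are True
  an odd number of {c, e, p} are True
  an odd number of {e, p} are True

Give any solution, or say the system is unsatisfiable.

p=F, c=F, e=T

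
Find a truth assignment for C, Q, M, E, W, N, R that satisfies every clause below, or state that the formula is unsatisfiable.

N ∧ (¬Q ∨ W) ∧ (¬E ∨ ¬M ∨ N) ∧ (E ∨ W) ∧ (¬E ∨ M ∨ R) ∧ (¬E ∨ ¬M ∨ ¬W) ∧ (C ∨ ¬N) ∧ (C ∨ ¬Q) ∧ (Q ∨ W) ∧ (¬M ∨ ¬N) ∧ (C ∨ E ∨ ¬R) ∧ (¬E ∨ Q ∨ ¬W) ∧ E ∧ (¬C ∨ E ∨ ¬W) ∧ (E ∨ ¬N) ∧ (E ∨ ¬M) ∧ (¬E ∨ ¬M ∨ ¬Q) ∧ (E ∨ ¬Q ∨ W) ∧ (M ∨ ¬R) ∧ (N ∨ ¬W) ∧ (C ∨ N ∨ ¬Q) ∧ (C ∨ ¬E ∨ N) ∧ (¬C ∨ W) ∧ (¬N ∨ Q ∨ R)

The formula is unsatisfiable.

Case E = True:
  (N) forces N = True.
  (C ∨ ¬N) forces C = True.
  (¬M ∨ ¬N) forces M = False.
  (¬E ∨ M ∨ R) forces R = True.
  Clause (M ∨ ¬R) is falsified — contradiction.
Case E = False:
  Clause (E) is falsified — contradiction.
Both cases fail, so the formula is unsatisfiable.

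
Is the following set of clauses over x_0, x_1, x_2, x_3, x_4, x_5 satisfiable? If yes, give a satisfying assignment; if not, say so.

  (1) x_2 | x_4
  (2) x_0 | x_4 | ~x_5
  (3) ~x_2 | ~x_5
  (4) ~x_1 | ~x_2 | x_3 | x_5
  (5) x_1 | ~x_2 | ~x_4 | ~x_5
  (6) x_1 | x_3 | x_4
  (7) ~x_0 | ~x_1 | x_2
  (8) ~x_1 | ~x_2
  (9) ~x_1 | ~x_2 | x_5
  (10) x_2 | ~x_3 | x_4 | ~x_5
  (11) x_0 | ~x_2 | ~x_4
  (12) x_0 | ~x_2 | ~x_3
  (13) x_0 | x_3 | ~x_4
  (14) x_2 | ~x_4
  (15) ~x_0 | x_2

x_0: True; x_1: False; x_2: True; x_3: True; x_4: False; x_5: False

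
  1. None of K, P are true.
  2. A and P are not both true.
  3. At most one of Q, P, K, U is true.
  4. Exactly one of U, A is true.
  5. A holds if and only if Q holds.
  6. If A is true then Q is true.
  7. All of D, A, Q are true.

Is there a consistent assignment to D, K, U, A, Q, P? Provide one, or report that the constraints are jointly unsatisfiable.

D: True, K: False, U: False, A: True, Q: True, P: False

  (1) {K, P}: 0 true — none ✓
  (2) A=T, P=F — not both ✓
  (3) {Q, P, K, U}: 1 true — at most one ✓
  (4) {U, A}: 1 true — exactly one ✓
  (5) A=T, Q=T — same ✓
  (6) A=T ⇒ Q: T ✓
  (7) {D, A, Q}: all 3 true ✓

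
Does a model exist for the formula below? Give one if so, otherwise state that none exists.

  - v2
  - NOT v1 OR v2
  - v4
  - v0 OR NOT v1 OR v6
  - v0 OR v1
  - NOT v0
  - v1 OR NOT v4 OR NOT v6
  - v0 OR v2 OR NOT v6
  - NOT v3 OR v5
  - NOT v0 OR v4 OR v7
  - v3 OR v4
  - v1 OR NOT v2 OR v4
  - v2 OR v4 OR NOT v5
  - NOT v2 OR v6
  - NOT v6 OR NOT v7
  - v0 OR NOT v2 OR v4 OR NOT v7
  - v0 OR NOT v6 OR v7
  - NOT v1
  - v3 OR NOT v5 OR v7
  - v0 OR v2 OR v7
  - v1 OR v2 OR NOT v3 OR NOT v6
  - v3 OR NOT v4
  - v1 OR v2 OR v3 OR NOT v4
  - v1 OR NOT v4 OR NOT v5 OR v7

Case v0 = True:
  Clause (NOT v0) is falsified — contradiction.
Case v0 = False:
  (v2) forces v2 = True.
  (v4) forces v4 = True.
  (v0 OR v1) forces v1 = True.
  Clause (NOT v1) is falsified — contradiction.
Both cases fail, so the formula is unsatisfiable.

Unsatisfiable — no assignment works.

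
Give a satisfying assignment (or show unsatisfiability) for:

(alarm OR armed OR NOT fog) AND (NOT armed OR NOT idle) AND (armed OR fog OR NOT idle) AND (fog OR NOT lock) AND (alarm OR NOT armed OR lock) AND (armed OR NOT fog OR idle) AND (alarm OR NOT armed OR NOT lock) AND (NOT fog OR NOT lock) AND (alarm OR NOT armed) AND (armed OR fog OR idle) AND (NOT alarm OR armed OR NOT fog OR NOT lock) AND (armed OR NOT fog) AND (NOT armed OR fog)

lock = False; alarm = True; armed = True; fog = True; idle = False

Try lock = True:
  (fog OR NOT lock) forces fog = True.
  clause (NOT fog OR NOT lock) is falsified — backtrack.
So lock = False.
Set alarm = True.
Try armed = False:
  (armed OR NOT fog) forces fog = False.
  (armed OR fog OR NOT idle) forces idle = False.
  clause (armed OR fog OR idle) is falsified — backtrack.
So armed = True.
  then (NOT armed OR NOT idle) forces idle = False.
  then (NOT armed OR fog) forces fog = True.
All clauses satisfied.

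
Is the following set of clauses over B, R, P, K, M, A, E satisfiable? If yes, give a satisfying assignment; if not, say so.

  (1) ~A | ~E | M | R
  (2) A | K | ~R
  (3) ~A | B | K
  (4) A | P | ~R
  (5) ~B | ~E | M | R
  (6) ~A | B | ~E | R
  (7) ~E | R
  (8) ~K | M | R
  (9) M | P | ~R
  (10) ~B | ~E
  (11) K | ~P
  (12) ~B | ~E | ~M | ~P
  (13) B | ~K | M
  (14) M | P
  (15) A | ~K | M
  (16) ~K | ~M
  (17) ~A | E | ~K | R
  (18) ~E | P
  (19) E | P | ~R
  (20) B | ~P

Set B = True.
  then (~B | ~E) forces E = False.
Set R = False.
Try P = True:
  (K | ~P) forces K = True.
  (~K | M | R) forces M = True.
  clause (~K | ~M) is falsified — backtrack.
So P = False.
  then (M | P) forces M = True.
  then (~K | ~M) forces K = False.
Set A = False.
All clauses satisfied.

B=T; R=F; P=F; K=F; M=T; A=F; E=F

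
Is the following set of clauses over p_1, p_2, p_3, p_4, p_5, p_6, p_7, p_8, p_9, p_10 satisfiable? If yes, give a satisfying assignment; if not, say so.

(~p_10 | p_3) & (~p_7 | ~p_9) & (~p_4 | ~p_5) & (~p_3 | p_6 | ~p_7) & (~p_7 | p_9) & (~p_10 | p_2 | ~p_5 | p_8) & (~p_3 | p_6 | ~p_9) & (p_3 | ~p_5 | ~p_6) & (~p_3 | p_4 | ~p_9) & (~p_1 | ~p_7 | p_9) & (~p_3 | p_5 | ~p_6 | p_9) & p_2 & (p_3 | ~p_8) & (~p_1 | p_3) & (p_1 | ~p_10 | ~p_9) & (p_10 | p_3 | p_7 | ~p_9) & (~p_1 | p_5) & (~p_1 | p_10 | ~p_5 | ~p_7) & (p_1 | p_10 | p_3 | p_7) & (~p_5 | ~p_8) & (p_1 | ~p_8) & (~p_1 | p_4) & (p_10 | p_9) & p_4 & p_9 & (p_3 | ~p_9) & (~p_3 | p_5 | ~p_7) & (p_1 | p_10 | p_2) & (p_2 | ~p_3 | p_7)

Unit clause (p_2) forces p_2 = True.
Unit clause (p_4) forces p_4 = True.
Unit clause (p_9) forces p_9 = True.
In (p_3 | ~p_9) only p_3 is left, so p_3 = True.
In (~p_7 | ~p_9) only ~p_7 is left, so p_7 = False.
In (~p_4 | ~p_5) only ~p_5 is left, so p_5 = False.
In (~p_3 | p_6 | ~p_9) only p_6 is left, so p_6 = True.
In (~p_1 | p_5) only ~p_1 is left, so p_1 = False.
In (p_1 | ~p_8) only ~p_8 is left, so p_8 = False.
In (p_1 | ~p_10 | ~p_9) only ~p_10 is left, so p_10 = False.
All clauses satisfied.

p_1=F; p_2=T; p_3=T; p_4=T; p_5=F; p_6=T; p_7=F; p_8=F; p_9=T; p_10=F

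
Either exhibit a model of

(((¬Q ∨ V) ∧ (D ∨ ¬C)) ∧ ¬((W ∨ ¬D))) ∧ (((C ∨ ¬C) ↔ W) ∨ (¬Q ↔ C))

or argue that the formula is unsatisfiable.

D=T, C=T, Q=F, V=T, W=F

  ((¬Q ∨ V) ∧ (D ∨ ¬C)) ∧ ¬((W ∨ ¬D)) = True
    (¬Q ∨ V) ∧ (D ∨ ¬C) = True
      ¬Q ∨ V = True
        ¬Q = True
      D ∨ ¬C = True
        ¬C = False
    ¬((W ∨ ¬D)) = True
      W ∨ ¬D = False
        ¬D = False
  ((C ∨ ¬C) ↔ W) ∨ (¬Q ↔ C) = True
    (C ∨ ¬C) ↔ W = False
      C ∨ ¬C = True
        ¬C = False
    ¬Q ↔ C = True
      ¬Q = True
Both conjuncts True, so the formula holds.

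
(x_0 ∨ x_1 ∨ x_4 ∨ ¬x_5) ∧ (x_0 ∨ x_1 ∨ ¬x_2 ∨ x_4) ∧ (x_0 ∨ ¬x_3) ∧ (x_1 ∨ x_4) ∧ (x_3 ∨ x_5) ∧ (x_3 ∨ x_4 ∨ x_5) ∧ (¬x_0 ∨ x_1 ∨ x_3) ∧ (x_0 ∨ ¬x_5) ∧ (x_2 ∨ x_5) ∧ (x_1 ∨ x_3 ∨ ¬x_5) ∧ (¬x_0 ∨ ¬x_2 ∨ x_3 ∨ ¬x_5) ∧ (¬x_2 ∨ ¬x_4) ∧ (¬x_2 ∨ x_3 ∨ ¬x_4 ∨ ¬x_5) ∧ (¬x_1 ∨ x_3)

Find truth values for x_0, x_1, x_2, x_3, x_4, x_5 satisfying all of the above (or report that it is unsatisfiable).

x_0: True, x_1: True, x_2: True, x_3: True, x_4: False, x_5: False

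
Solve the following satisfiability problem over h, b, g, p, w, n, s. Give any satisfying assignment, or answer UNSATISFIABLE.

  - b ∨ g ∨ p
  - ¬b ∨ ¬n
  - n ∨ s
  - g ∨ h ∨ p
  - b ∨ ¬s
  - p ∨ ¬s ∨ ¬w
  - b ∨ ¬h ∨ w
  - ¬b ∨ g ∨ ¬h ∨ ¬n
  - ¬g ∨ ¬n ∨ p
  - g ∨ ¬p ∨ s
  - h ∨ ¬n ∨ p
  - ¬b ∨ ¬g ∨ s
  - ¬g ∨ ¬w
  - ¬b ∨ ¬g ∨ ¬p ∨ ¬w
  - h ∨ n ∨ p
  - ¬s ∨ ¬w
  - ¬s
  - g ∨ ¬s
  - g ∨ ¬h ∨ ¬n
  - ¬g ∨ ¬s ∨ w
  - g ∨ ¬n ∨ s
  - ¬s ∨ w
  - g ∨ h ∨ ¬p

Unit clause (¬s) forces s = False.
In (n ∨ s) only n is left, so n = True.
In (g ∨ ¬n ∨ s) only g is left, so g = True.
In (¬b ∨ ¬n) only ¬b is left, so b = False.
In (¬g ∨ ¬n ∨ p) only p is left, so p = True.
In (¬g ∨ ¬w) only ¬w is left, so w = False.
In (b ∨ ¬h ∨ w) only ¬h is left, so h = False.
All clauses satisfied.

h = False, b = False, g = True, p = True, w = False, n = True, s = False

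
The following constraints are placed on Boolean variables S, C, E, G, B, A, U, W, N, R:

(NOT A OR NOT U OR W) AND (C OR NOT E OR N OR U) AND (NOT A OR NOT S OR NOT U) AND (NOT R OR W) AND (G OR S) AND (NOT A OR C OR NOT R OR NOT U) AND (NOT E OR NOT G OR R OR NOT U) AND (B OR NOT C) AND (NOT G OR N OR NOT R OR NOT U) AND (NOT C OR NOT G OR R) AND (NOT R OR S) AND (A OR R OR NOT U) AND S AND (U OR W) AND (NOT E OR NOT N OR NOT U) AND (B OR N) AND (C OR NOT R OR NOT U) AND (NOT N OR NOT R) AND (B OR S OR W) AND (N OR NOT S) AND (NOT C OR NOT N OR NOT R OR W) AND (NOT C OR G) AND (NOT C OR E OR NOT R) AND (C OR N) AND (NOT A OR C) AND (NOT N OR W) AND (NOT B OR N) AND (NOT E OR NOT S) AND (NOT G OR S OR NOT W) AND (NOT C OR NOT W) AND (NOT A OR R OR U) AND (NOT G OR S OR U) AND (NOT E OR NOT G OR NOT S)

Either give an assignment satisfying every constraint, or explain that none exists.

S = True; C = False; E = False; G = True; B = True; A = False; U = False; W = True; N = True; R = False

Unit clause (S) forces S = True.
In (N OR NOT S) only N is left, so N = True.
In (NOT N OR W) only W is left, so W = True.
In (NOT E OR NOT S) only NOT E is left, so E = False.
In (NOT C OR NOT W) only NOT C is left, so C = False.
In (NOT N OR NOT R) only NOT R is left, so R = False.
In (NOT A OR C) only NOT A is left, so A = False.
In (A OR R OR NOT U) only NOT U is left, so U = False.
Set G = True.
Set B = True.
All clauses satisfied.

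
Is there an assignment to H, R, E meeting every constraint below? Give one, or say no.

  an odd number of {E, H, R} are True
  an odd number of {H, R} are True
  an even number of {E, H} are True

H = False, R = True, E = False

{E, H, R}: 1 true → odd ✓
{H, R}: 1 true → odd ✓
{E, H}: 0 true → even ✓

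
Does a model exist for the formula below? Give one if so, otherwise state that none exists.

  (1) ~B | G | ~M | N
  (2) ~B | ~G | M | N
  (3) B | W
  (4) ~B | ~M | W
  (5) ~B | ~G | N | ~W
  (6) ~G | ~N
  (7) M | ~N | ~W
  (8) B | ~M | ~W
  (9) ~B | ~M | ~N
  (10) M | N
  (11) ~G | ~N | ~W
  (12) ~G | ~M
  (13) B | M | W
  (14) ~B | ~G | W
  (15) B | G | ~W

W: False, G: False, B: True, N: True, M: False

Set W = False.
  then (B | W) forces B = True.
  then (~B | ~M | W) forces M = False.
  then (M | N) forces N = True.
  then (~B | ~G | W) forces G = False.
All clauses satisfied.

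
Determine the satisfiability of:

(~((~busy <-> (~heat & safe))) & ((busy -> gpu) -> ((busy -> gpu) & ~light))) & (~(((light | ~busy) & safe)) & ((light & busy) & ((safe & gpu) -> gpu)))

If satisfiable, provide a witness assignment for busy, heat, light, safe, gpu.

UNSATISFIABLE

Case light = True: the formula simplifies to (~((~busy <-> (~heat & safe))) & ~((busy -> gpu))) & (~safe & (busy & ((safe & gpu) -> gpu))).
  safe = True: the conjunct ~safe is False.
  safe = False: simplifies to (~busy & ~((busy -> gpu))) & busy.
    busy = True: the conjunct ~busy is False.
    busy = False: the conjunct ~((busy -> gpu)) becomes ~((False -> gpu)) = False.
Case light = False: the conjunct light is False.
Both cases fail — unsatisfiable.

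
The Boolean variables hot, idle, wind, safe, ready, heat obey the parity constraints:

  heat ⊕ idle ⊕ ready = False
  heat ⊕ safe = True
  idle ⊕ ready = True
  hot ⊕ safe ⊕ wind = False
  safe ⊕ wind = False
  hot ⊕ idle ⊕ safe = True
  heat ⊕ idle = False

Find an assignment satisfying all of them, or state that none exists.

hot = False, idle = True, wind = False, safe = False, ready = False, heat = True

heat ⊕ idle ⊕ ready = T ⊕ T ⊕ F = False ✓
heat ⊕ safe = T ⊕ F = True ✓
idle ⊕ ready = T ⊕ F = True ✓
hot ⊕ safe ⊕ wind = F ⊕ F ⊕ F = False ✓
safe ⊕ wind = F ⊕ F = False ✓
hot ⊕ idle ⊕ safe = F ⊕ T ⊕ F = True ✓
heat ⊕ idle = T ⊕ T = False ✓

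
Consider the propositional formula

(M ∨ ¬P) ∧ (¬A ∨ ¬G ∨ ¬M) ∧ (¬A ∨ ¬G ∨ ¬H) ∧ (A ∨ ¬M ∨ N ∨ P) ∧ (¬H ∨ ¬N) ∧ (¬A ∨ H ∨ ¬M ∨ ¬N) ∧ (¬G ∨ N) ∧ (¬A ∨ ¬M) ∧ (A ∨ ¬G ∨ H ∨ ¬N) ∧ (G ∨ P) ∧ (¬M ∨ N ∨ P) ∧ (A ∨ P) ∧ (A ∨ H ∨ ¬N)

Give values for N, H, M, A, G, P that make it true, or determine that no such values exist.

N = False; H = True; M = True; A = False; G = False; P = True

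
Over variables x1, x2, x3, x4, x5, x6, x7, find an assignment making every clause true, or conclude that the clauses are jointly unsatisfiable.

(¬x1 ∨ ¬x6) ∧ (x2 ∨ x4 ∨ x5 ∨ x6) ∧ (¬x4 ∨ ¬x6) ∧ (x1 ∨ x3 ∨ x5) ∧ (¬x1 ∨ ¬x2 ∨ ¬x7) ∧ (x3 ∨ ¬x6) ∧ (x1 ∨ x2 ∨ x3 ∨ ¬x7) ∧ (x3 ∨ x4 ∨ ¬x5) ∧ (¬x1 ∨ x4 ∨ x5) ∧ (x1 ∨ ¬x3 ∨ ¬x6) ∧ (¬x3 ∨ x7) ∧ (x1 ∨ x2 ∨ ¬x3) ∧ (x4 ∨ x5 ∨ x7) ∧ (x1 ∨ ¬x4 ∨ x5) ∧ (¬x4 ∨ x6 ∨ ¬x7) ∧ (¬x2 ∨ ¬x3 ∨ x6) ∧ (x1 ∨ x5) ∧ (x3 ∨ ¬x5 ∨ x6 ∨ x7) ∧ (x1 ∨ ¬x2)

x1=T, x2=F, x3=T, x4=F, x5=T, x6=F, x7=T

Set x1 = True.
  then (¬x1 ∨ ¬x6) forces x6 = False.
Set x2 = False.
Set x3 = True.
  then (¬x3 ∨ x7) forces x7 = True.
  then (¬x4 ∨ x6 ∨ ¬x7) forces x4 = False.
  then (x2 ∨ x4 ∨ x5 ∨ x6) forces x5 = True.
All clauses satisfied.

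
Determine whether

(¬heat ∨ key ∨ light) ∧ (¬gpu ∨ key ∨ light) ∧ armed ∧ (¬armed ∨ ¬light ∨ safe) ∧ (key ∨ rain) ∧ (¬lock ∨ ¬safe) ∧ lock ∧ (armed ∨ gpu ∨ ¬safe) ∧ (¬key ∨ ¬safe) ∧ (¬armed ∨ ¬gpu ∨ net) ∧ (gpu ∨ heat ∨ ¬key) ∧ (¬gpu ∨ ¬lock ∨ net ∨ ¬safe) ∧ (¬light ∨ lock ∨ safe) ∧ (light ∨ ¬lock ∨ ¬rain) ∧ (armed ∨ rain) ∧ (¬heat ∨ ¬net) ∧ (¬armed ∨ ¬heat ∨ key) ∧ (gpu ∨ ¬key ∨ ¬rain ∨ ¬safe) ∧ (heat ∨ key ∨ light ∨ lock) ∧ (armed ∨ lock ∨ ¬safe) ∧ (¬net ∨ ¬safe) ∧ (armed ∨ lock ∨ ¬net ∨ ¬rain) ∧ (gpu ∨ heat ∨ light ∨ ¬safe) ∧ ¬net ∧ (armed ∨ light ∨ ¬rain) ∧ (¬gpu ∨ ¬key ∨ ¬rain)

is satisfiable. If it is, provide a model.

key = True; rain = False; gpu = False; armed = True; net = False; lock = True; light = False; heat = True; safe = False

Unit clause (armed) forces armed = True.
Unit clause (lock) forces lock = True.
Unit clause (¬net) forces net = False.
In (¬lock ∨ ¬safe) only ¬safe is left, so safe = False.
In (¬armed ∨ ¬gpu ∨ net) only ¬gpu is left, so gpu = False.
In (¬armed ∨ ¬light ∨ safe) only ¬light is left, so light = False.
In (light ∨ ¬lock ∨ ¬rain) only ¬rain is left, so rain = False.
In (key ∨ rain) only key is left, so key = True.
In (gpu ∨ heat ∨ ¬key) only heat is left, so heat = True.
All clauses satisfied.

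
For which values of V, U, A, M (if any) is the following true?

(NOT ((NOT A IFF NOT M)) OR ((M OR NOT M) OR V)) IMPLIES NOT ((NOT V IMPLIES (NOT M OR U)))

V: False, U: False, A: True, M: True

  (NOT ((NOT A IFF NOT M)) OR ((M OR NOT M) OR V)) IMPLIES NOT ((NOT V IMPLIES (NOT M OR U))) = True
    NOT ((NOT A IFF NOT M)) OR ((M OR NOT M) OR V) = True
      NOT ((NOT A IFF NOT M)) = False
        NOT A IFF NOT M = True
          NOT A = False
          NOT M = False
      (M OR NOT M) OR V = True
        M OR NOT M = True
          NOT M = False
    NOT ((NOT V IMPLIES (NOT M OR U))) = True
      NOT V IMPLIES (NOT M OR U) = False
        NOT V = True
        NOT M OR U = False
          NOT M = False
The formula evaluates to True.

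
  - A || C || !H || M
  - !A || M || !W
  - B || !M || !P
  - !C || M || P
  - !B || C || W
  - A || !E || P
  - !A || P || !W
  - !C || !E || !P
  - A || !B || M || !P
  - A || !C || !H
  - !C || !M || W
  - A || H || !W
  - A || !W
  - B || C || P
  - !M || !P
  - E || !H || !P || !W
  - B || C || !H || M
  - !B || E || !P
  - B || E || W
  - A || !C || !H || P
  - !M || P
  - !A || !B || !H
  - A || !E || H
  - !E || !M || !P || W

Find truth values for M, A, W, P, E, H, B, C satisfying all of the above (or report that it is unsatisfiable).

M = False, A = True, W = False, P = True, E = True, H = False, B = False, C = False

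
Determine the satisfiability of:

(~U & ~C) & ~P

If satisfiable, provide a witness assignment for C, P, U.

C = False; P = False; U = False

  ~U & ~C = True
    ~U = True
    ~C = True
  ~P = True
Both conjuncts True, so the formula holds.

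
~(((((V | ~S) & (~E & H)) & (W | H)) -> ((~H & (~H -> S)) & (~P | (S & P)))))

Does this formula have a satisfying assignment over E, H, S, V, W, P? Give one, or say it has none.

E = False, H = True, S = False, V = False, W = False, P = False

  ~(((((V | ~S) & (~E & H)) & (W | H)) -> ((~H & (~H -> S)) & (~P | (S & P))))) = True
    (((V | ~S) & (~E & H)) & (W | H)) -> ((~H & (~H -> S)) & (~P | (S & P))) = False
      ((V | ~S) & (~E & H)) & (W | H) = True
        (V | ~S) & (~E & H) = True
          V | ~S = True
            ~S = True
          ~E & H = True
            ~E = True
        W | H = True
      (~H & (~H -> S)) & (~P | (S & P)) = False
        ~H & (~H -> S) = False
          ~H = False
          ~H -> S = True
            ~H = False
        ~P | (S & P) = True
          ~P = True
          S & P = False
The formula evaluates to True.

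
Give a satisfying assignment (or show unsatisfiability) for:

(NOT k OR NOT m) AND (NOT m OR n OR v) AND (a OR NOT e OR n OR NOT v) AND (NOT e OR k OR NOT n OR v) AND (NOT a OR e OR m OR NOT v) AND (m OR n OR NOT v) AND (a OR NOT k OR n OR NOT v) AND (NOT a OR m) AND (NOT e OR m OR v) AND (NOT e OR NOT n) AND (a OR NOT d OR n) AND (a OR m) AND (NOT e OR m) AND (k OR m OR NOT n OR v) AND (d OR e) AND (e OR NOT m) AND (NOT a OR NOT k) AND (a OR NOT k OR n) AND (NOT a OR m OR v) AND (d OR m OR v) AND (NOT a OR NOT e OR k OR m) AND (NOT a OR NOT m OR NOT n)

k = False, e = True, m = True, v = True, d = True, n = False, a = True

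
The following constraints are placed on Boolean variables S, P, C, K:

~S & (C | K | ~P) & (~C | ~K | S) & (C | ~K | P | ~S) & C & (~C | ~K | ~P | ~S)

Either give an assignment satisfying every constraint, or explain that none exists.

Unit clause (~S) forces S = False.
Unit clause (C) forces C = True.
In (~C | ~K | S) only ~K is left, so K = False.
Set P = False.
All clauses satisfied.

S = False; P = False; C = True; K = False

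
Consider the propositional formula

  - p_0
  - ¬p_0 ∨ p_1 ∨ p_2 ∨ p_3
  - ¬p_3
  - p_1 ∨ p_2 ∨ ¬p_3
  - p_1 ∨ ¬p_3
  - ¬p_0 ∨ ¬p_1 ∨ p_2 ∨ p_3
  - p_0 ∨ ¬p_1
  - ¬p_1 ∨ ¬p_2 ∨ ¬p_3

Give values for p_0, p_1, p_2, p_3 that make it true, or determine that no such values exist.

p_0 = True, p_1 = True, p_2 = True, p_3 = False

Unit clause (p_0) forces p_0 = True.
Unit clause (¬p_3) forces p_3 = False.
Set p_1 = True.
  then (¬p_0 ∨ ¬p_1 ∨ p_2 ∨ p_3) forces p_2 = True.
Check each clause:
  (p_0): p_0 holds.
  (¬p_0 ∨ p_1 ∨ p_2 ∨ p_3): p_1 holds.
  (¬p_3): ¬p_3 holds.
  (p_1 ∨ p_2 ∨ ¬p_3): p_1 holds.
  (p_1 ∨ ¬p_3): p_1 holds.
  (¬p_0 ∨ ¬p_1 ∨ p_2 ∨ p_3): p_2 holds.
  (p_0 ∨ ¬p_1): p_0 holds.
  (¬p_1 ∨ ¬p_2 ∨ ¬p_3): ¬p_3 holds.
All clauses satisfied.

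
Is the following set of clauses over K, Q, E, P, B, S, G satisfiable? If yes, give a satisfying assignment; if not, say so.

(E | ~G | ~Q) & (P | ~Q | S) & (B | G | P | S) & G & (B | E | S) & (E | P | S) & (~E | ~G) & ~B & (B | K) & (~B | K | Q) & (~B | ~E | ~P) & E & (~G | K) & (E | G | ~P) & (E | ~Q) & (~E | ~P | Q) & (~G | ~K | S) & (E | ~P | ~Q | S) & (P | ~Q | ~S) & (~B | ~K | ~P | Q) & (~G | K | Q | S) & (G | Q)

Case E = True:
  (G) forces G = True.
  Clause (~E | ~G) is falsified — contradiction.
Case E = False:
  Clause (E) is falsified — contradiction.
Both cases fail, so the formula is unsatisfiable.

Unsatisfiable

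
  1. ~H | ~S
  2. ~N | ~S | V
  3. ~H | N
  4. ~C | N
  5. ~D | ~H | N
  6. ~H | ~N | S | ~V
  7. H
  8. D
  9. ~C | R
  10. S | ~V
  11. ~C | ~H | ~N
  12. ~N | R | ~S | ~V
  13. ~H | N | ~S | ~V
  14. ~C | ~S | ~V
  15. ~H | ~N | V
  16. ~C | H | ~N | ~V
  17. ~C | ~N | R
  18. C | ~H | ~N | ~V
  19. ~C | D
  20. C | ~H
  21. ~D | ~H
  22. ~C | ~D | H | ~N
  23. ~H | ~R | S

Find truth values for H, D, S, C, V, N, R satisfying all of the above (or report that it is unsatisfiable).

Unsatisfiable

Case D = True:
  (H) forces H = True.
  Clause (~D | ~H) is falsified — contradiction.
Case D = False:
  Clause (D) is falsified — contradiction.
Both cases fail, so the formula is unsatisfiable.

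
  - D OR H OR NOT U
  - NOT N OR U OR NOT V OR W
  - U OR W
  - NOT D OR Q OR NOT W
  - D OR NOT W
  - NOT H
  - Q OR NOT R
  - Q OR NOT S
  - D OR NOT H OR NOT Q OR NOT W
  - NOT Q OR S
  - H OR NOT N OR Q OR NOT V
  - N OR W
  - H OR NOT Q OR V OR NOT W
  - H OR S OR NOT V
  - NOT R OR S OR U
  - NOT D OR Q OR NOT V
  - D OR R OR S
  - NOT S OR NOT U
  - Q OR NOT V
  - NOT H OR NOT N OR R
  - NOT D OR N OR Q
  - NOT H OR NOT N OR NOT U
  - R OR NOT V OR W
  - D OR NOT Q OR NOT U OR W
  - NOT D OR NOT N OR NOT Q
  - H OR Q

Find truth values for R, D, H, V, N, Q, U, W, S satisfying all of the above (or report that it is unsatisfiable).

R: False; D: True; H: False; V: True; N: False; Q: True; U: False; W: True; S: True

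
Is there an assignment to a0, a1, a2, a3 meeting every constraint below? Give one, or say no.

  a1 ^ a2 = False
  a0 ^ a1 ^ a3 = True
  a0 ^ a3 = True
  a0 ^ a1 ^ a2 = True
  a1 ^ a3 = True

Unsatisfiable

Adding constraints 1, 2, 4, 5 mod 2: every variable appears an even number of times on the left, so the left side is 0.
But the right sides sum to 1 (mod 2). 0 ≠ 1 — the system is inconsistent.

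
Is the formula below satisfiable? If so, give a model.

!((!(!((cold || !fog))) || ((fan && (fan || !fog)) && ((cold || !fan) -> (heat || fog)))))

heat = True; fan = False; fog = True; cold = False

  !((!(!((cold || !fog))) || ((fan && (fan || !fog)) && ((cold || !fan) -> (heat || fog))))) = True
    !(!((cold || !fog))) || ((fan && (fan || !fog)) && ((cold || !fan) -> (heat || fog))) = False
      !(!((cold || !fog))) = False
        !((cold || !fog)) = True
          cold || !fog = False
            !fog = False
      (fan && (fan || !fog)) && ((cold || !fan) -> (heat || fog)) = False
        fan && (fan || !fog) = False
          fan || !fog = False
            !fog = False
        (cold || !fan) -> (heat || fog) = True
          cold || !fan = True
            !fan = True
          heat || fog = True
The formula evaluates to True.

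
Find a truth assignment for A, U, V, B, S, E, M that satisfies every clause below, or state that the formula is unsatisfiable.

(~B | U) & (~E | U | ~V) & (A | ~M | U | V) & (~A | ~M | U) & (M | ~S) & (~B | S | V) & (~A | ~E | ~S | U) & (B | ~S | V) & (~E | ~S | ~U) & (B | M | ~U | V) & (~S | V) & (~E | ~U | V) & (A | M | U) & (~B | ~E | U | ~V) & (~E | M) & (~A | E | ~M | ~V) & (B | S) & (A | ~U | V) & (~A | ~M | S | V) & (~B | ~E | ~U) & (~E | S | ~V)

Set A = False.
Set U = True.
  then (A | ~U | V) forces V = True.
Set B = True.
  then (~B | ~E | ~U) forces E = False.
Set S = True.
  then (M | ~S) forces M = True.
All clauses satisfied.

A=F; U=T; V=T; B=T; S=T; E=F; M=T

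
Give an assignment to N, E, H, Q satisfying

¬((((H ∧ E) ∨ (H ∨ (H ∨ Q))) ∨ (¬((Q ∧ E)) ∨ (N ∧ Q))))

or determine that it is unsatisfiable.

Unsatisfiable

Case Q = True: the formula becomes ¬((True ∨ (¬E ∨ N))) = False.
Case Q = False: the formula becomes ¬((((H ∧ E) ∨ (H ∨ H)) ∨ True)) = False.
Both cases fail — unsatisfiable.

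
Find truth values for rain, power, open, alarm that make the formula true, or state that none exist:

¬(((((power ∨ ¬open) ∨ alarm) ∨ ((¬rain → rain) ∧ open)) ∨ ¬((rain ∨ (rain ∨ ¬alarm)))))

rain: False; power: False; open: True; alarm: False

  ¬(((((power ∨ ¬open) ∨ alarm) ∨ ((¬rain → rain) ∧ open)) ∨ ¬((rain ∨ (rain ∨ ¬alarm))))) = True
    (((power ∨ ¬open) ∨ alarm) ∨ ((¬rain → rain) ∧ open)) ∨ ¬((rain ∨ (rain ∨ ¬alarm))) = False
      ((power ∨ ¬open) ∨ alarm) ∨ ((¬rain → rain) ∧ open) = False
        (power ∨ ¬open) ∨ alarm = False
          power ∨ ¬open = False
            ¬open = False
        (¬rain → rain) ∧ open = False
          ¬rain → rain = False
            ¬rain = True
      ¬((rain ∨ (rain ∨ ¬alarm))) = False
        rain ∨ (rain ∨ ¬alarm) = True
          rain ∨ ¬alarm = True
            ¬alarm = True
The formula evaluates to True.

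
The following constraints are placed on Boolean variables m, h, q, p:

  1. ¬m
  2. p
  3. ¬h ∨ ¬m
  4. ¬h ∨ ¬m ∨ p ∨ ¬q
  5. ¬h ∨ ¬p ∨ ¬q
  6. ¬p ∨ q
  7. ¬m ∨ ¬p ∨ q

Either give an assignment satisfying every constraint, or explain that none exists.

Unit clause (¬m) forces m = False.
Unit clause (p) forces p = True.
In (¬p ∨ q) only q is left, so q = True.
In (¬h ∨ ¬p ∨ ¬q) only ¬h is left, so h = False.
Check each clause:
  (¬m): ¬m holds.
  (p): p holds.
  (¬h ∨ ¬m): ¬h holds.
  (¬h ∨ ¬m ∨ p ∨ ¬q): ¬h holds.
  (¬h ∨ ¬p ∨ ¬q): ¬h holds.
  (¬p ∨ q): q holds.
  (¬m ∨ ¬p ∨ q): ¬m holds.
All clauses satisfied.

m = False, h = False, q = True, p = True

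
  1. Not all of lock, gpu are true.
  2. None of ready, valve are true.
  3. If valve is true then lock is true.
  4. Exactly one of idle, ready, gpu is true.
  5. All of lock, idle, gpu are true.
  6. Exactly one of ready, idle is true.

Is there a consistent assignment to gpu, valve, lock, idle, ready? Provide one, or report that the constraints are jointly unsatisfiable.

No satisfying assignment exists.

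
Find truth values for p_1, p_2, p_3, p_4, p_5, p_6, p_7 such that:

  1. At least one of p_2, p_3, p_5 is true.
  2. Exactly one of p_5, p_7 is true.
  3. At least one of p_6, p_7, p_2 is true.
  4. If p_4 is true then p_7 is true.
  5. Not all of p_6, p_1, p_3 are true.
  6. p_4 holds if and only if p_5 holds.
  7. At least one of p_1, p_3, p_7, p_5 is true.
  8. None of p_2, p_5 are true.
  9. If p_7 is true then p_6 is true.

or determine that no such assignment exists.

p_1 = False, p_2 = False, p_3 = True, p_4 = False, p_5 = False, p_6 = True, p_7 = True

  (1) {p_2, p_3, p_5}: 1 true — at least one ✓
  (2) {p_5, p_7}: 1 true — exactly one ✓
  (3) {p_6, p_7, p_2}: 2 true — at least one ✓
  (4) p_4=F ⇒ p_7: vacuous ✓
  (5) {p_6, p_1, p_3}: 2/3 true — not all ✓
  (6) p_4=F, p_5=F — same ✓
  (7) {p_1, p_3, p_7, p_5}: 2 true — at least one ✓
  (8) {p_2, p_5}: 0 true — none ✓
  (9) p_7=T ⇒ p_6: T ✓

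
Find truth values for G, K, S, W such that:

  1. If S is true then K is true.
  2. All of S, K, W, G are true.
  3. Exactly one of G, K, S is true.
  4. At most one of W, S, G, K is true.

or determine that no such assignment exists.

Case G = True:
  (2) forces S = True.
  Constraint (3) is violated (G=T, S=T) — contradiction.
Case G = False:
  Constraint (2) is violated (G=F) — contradiction.
Both cases fail — unsatisfiable.

No satisfying assignment exists.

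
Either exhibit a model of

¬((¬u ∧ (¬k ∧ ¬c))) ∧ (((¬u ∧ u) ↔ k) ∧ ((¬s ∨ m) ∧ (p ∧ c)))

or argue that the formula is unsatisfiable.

u = False; c = True; k = False; p = True; m = False; s = False

  ¬((¬u ∧ (¬k ∧ ¬c))) = True
    ¬u ∧ (¬k ∧ ¬c) = False
      ¬u = True
      ¬k ∧ ¬c = False
        ¬k = True
        ¬c = False
  ((¬u ∧ u) ↔ k) ∧ ((¬s ∨ m) ∧ (p ∧ c)) = True
    (¬u ∧ u) ↔ k = True
      ¬u ∧ u = False
        ¬u = True
    (¬s ∨ m) ∧ (p ∧ c) = True
      ¬s ∨ m = True
        ¬s = True
      p ∧ c = True
Both conjuncts True, so the formula holds.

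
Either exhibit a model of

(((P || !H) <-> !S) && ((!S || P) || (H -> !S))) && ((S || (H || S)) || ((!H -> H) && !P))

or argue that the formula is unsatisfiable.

P: True; S: False; H: True

  ((P || !H) <-> !S) && ((!S || P) || (H -> !S)) = True
    (P || !H) <-> !S = True
      P || !H = True
        !H = False
      !S = True
    (!S || P) || (H -> !S) = True
      !S || P = True
        !S = True
      H -> !S = True
        !S = True
  (S || (H || S)) || ((!H -> H) && !P) = True
    S || (H || S) = True
      H || S = True
    (!H -> H) && !P = False
      !H -> H = True
        !H = False
      !P = False
Both conjuncts True, so the formula holds.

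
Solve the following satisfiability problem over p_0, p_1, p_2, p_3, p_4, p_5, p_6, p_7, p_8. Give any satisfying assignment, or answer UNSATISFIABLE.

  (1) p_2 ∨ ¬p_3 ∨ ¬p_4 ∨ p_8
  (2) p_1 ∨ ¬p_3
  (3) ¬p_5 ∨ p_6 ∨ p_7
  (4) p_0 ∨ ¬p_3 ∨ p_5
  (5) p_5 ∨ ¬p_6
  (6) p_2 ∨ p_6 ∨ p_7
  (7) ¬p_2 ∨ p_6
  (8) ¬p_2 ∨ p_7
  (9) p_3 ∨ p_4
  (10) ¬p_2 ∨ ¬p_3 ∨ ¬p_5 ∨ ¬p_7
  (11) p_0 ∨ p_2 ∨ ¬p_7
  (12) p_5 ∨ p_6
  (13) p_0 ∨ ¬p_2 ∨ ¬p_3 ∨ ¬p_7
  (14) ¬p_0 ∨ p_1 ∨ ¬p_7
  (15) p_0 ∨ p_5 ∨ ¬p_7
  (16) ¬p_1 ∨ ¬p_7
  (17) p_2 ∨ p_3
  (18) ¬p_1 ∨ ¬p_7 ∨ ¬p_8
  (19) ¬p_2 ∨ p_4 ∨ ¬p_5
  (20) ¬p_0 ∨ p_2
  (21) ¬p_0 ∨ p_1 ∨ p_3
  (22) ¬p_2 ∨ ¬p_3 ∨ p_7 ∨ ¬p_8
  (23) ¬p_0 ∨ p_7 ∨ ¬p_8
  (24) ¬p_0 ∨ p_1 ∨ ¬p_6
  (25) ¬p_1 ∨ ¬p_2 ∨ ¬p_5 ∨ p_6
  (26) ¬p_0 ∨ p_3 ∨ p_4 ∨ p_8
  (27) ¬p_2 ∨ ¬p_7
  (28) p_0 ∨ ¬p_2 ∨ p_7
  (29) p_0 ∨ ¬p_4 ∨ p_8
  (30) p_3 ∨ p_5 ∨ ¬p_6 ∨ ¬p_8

p_0 = False; p_1 = True; p_2 = False; p_3 = True; p_4 = True; p_5 = True; p_6 = True; p_7 = False; p_8 = True

Set p_0 = False.
Set p_1 = True.
  then (¬p_1 ∨ ¬p_7) forces p_7 = False.
  then (p_0 ∨ ¬p_2 ∨ p_7) forces p_2 = False.
  then (p_2 ∨ p_6 ∨ p_7) forces p_6 = True.
  then (p_2 ∨ p_3) forces p_3 = True.
  then (p_0 ∨ ¬p_3 ∨ p_5) forces p_5 = True.
Set p_4 = True.
  then (p_2 ∨ ¬p_3 ∨ ¬p_4 ∨ p_8) forces p_8 = True.
All clauses satisfied.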